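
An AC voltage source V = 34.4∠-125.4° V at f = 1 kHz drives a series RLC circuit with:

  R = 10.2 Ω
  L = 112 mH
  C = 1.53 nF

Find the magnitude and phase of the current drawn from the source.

Step 1 — Angular frequency: ω = 2π·f = 2π·1000 = 6283 rad/s.
Step 2 — Component impedances:
  R: Z = R = 10.2 Ω
  L: Z = jωL = j·6283·0.112 = 0 + j703.7 Ω
  C: Z = 1/(jωC) = -j/(ω·C) = 0 - j1.04e+05 Ω
Step 3 — Series combination: Z_total = R + L + C = 10.2 - j1.033e+05 Ω = 1.033e+05∠-90.0° Ω.
Step 4 — Source phasor: V = 34.4∠-125.4° V = -19.93 - j28.04 V.
Step 5 — Ohm's law: I = V / Z_total = (-19.93 - j28.04) / (10.2 - j1.033e+05) = 0.0002714 - j0.0001929 A.
Step 6 — Convert to polar: |I| = 0.0003329 A, ∠I = -35.4°.

I = 0.0003329∠-35.4° A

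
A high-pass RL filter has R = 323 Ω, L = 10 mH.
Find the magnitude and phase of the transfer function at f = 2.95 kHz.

Step 1 — Angular frequency: ω = 2π·2950 = 1.854e+04 rad/s.
Step 2 — Transfer function: H(jω) = jωL/(R + jωL).
Step 3 — Numerator jωL = j·185.4; denominator R + jωL = 323 + j185.4.
Step 4 — H = 0.2477 + j0.4317.
Step 5 — Magnitude: |H| = 0.4977 (-6.1 dB); phase: φ = 60.2°.

|H| = 0.4977 (-6.1 dB), φ = 60.2°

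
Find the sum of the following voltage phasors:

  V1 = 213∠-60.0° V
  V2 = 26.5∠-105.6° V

Step 1 — Convert each phasor to rectangular form:
  V1 = 213·(cos(-60.0°) + j·sin(-60.0°)) = 106.5 - j184.5 V
  V2 = 26.5·(cos(-105.6°) + j·sin(-105.6°)) = -7.126 - j25.52 V
Step 2 — Sum components: V_total = 99.37 - j210 V.
Step 3 — Convert to polar: |V_total| = 232.3 V, ∠V_total = -64.7°.

V_total = 232.3∠-64.7° V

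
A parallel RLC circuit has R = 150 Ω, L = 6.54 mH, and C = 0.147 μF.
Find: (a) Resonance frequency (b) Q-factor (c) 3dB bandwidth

Step 1 — Resonance: ω₀ = 1/√(LC) = 1/√(0.00654·1.47e-07) = 3.225e+04 rad/s.
Step 2 — f₀ = ω₀/(2π) = 5133 Hz.
Step 3 — Parallel Q: Q = R/(ω₀L) = 150/(3.225e+04·0.00654) = 0.7111.
Step 4 — Bandwidth: Δω = ω₀/Q = 4.535e+04 rad/s; BW = Δω/(2π) = 7218 Hz.

(a) f₀ = 5133 Hz  (b) Q = 0.7111  (c) BW = 7218 Hz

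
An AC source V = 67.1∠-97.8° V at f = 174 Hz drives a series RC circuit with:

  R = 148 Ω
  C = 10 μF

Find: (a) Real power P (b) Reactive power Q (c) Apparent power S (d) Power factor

Step 1 — Angular frequency: ω = 2π·f = 2π·174 = 1093 rad/s.
Step 2 — Component impedances:
  R: Z = R = 148 Ω
  C: Z = 1/(jωC) = -j/(ω·C) = 0 - j91.47 Ω
Step 3 — Series combination: Z_total = R + C = 148 - j91.47 Ω = 174∠-31.7° Ω.
Step 4 — Source phasor: V = 67.1∠-97.8° V = -9.107 - j66.48 V.
Step 5 — Current: I = V / Z = 0.1564 - j0.3526 A = 0.3857∠-66.1° A.
Step 6 — Complex power: S = V·I* = 22.01 - j13.6 VA.
Step 7 — Real power: P = Re(S) = 22.01 W.
Step 8 — Reactive power: Q = Im(S) = -13.6 VAR.
Step 9 — Apparent power: |S| = 25.88 VA.
Step 10 — Power factor: PF = P/|S| = 0.8507 (leading).

(a) P = 22.01 W  (b) Q = -13.6 VAR  (c) S = 25.88 VA  (d) PF = 0.8507 (leading)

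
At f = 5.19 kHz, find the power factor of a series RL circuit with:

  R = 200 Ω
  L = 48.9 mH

Step 1 — Angular frequency: ω = 2π·f = 2π·5190 = 3.261e+04 rad/s.
Step 2 — Component impedances:
  R: Z = R = 200 Ω
  L: Z = jωL = j·3.261e+04·0.0489 = 0 + j1595 Ω
Step 3 — Series combination: Z_total = R + L = 200 + j1595 Ω = 1607∠82.9° Ω.
Step 4 — Power factor: PF = cos(φ) = Re(Z)/|Z| = 200/1607.1 = 0.1244.
Step 5 — Type: Im(Z) = 1595 ⇒ lagging (phase φ = 82.9°).

PF = 0.1244 (lagging, φ = 82.9°)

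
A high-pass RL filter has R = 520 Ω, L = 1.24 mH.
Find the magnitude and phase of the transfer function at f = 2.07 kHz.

Step 1 — Angular frequency: ω = 2π·2070 = 1.301e+04 rad/s.
Step 2 — Transfer function: H(jω) = jωL/(R + jωL).
Step 3 — Numerator jωL = j·16.13; denominator R + jωL = 520 + j16.13.
Step 4 — H = 0.000961 + j0.03098.
Step 5 — Magnitude: |H| = 0.031 (-30.2 dB); phase: φ = 88.2°.

|H| = 0.031 (-30.2 dB), φ = 88.2°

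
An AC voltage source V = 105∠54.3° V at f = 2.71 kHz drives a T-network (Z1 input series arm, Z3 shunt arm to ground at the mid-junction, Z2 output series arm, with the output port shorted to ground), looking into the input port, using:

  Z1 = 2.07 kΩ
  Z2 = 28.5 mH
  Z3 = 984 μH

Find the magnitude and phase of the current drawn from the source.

Step 1 — Angular frequency: ω = 2π·f = 2π·2710 = 1.703e+04 rad/s.
Step 2 — Component impedances:
  Z1: Z = R = 2070 Ω
  Z2: Z = jωL = j·1.703e+04·0.0285 = 0 + j485.3 Ω
  Z3: Z = jωL = j·1.703e+04·0.000984 = 0 + j16.75 Ω
Step 3 — With the output port shorted to ground, the output series arm Z2 runs from the junction to ground; the shunt arm Z3 also runs from the junction to ground. They appear in parallel: Z3 || Z2 = 0 + j16.2 Ω.
Step 4 — Series with input arm Z1: Z_in = Z1 + (Z3 || Z2) = 2070 + j16.2 Ω = 2070∠0.4° Ω.
Step 5 — Source phasor: V = 105∠54.3° V = 61.27 + j85.27 V.
Step 6 — Ohm's law: I = V / Z_total = (61.27 + j85.27) / (2070 + j16.2) = 0.02992 + j0.04096 A.
Step 7 — Convert to polar: |I| = 0.05072 A, ∠I = 53.9°.

I = 0.05072∠53.9° A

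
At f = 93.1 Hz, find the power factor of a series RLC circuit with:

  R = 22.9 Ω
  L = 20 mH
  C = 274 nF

Step 1 — Angular frequency: ω = 2π·f = 2π·93.1 = 585 rad/s.
Step 2 — Component impedances:
  R: Z = R = 22.9 Ω
  L: Z = jωL = j·585·0.02 = 0 + j11.7 Ω
  C: Z = 1/(jωC) = -j/(ω·C) = 0 - j6239 Ω
Step 3 — Series combination: Z_total = R + L + C = 22.9 - j6227 Ω = 6227∠-89.8° Ω.
Step 4 — Power factor: PF = cos(φ) = Re(Z)/|Z| = 22.9/6227.4 = 0.003677.
Step 5 — Type: Im(Z) = -6227 ⇒ leading (phase φ = -89.8°).

PF = 0.003677 (leading, φ = -89.8°)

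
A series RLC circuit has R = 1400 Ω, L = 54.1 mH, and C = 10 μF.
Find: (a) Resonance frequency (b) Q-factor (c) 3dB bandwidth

Step 1 — Resonance: ω₀ = 1/√(LC) = 1/√(0.0541·1e-05) = 1360 rad/s.
Step 2 — f₀ = ω₀/(2π) = 216.4 Hz.
Step 3 — Series Q: Q = ω₀L/R = 1360·0.0541/1400 = 0.05254.
Step 4 — Bandwidth: Δω = ω₀/Q = 2.588e+04 rad/s; BW = Δω/(2π) = 4119 Hz.

(a) f₀ = 216.4 Hz  (b) Q = 0.05254  (c) BW = 4119 Hz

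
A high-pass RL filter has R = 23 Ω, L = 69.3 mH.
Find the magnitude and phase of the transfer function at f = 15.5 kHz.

Step 1 — Angular frequency: ω = 2π·1.55e+04 = 9.739e+04 rad/s.
Step 2 — Transfer function: H(jω) = jωL/(R + jωL).
Step 3 — Numerator jωL = j·6749; denominator R + jωL = 23 + j6749.
Step 4 — H = 1 + j0.003408.
Step 5 — Magnitude: |H| = 1 (-0.0 dB); phase: φ = 0.2°.

|H| = 1 (-0.0 dB), φ = 0.2°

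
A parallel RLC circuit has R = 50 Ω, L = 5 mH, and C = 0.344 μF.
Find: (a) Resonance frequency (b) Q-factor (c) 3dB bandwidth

Step 1 — Resonance: ω₀ = 1/√(LC) = 1/√(0.005·3.44e-07) = 2.411e+04 rad/s.
Step 2 — f₀ = ω₀/(2π) = 3838 Hz.
Step 3 — Parallel Q: Q = R/(ω₀L) = 50/(2.411e+04·0.005) = 0.4147.
Step 4 — Bandwidth: Δω = ω₀/Q = 5.814e+04 rad/s; BW = Δω/(2π) = 9253 Hz.

(a) f₀ = 3838 Hz  (b) Q = 0.4147  (c) BW = 9253 Hz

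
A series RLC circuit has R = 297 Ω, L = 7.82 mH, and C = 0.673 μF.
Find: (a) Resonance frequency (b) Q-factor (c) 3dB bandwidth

Step 1 — Resonance: ω₀ = 1/√(LC) = 1/√(0.00782·6.73e-07) = 1.378e+04 rad/s.
Step 2 — f₀ = ω₀/(2π) = 2194 Hz.
Step 3 — Series Q: Q = ω₀L/R = 1.378e+04·0.00782/297 = 0.3629.
Step 4 — Bandwidth: Δω = ω₀/Q = 3.798e+04 rad/s; BW = Δω/(2π) = 6045 Hz.

(a) f₀ = 2194 Hz  (b) Q = 0.3629  (c) BW = 6045 Hz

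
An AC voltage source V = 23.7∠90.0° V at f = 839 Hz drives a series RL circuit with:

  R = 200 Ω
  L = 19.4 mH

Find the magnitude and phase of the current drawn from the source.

Step 1 — Angular frequency: ω = 2π·f = 2π·839 = 5272 rad/s.
Step 2 — Component impedances:
  R: Z = R = 200 Ω
  L: Z = jωL = j·5272·0.0194 = 0 + j102.3 Ω
Step 3 — Series combination: Z_total = R + L = 200 + j102.3 Ω = 224.6∠27.1° Ω.
Step 4 — Source phasor: V = 23.7∠90.0° V = 0 + j23.7 V.
Step 5 — Ohm's law: I = V / Z_total = (0 + j23.7) / (200 + j102.3) = 0.04803 + j0.09394 A.
Step 6 — Convert to polar: |I| = 0.1055 A, ∠I = 62.9°.

I = 0.1055∠62.9° A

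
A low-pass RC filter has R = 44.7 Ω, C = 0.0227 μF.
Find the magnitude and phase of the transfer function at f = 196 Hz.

Step 1 — Angular frequency: ω = 2π·196 = 1232 rad/s.
Step 2 — Transfer function: H(jω) = 1/(1 + jωRC).
Step 3 — Denominator: 1 + jωRC = 1 + j·1232·44.7·2.27e-08 = 1 + j0.00125.
Step 4 — H = 1 - j0.00125.
Step 5 — Magnitude: |H| = 1 (-0.0 dB); phase: φ = -0.1°.

|H| = 1 (-0.0 dB), φ = -0.1°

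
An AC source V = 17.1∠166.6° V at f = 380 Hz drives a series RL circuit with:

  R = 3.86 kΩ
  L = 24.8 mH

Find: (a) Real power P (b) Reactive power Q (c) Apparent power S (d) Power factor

Step 1 — Angular frequency: ω = 2π·f = 2π·380 = 2388 rad/s.
Step 2 — Component impedances:
  R: Z = R = 3860 Ω
  L: Z = jωL = j·2388·0.0248 = 0 + j59.21 Ω
Step 3 — Series combination: Z_total = R + L = 3860 + j59.21 Ω = 3860∠0.9° Ω.
Step 4 — Source phasor: V = 17.1∠166.6° V = -16.63 + j3.963 V.
Step 5 — Current: I = V / Z = -0.004293 + j0.001093 A = 0.00443∠165.7° A.
Step 6 — Complex power: S = V·I* = 0.07574 + j0.001162 VA.
Step 7 — Real power: P = Re(S) = 0.07574 W.
Step 8 — Reactive power: Q = Im(S) = 0.001162 VAR.
Step 9 — Apparent power: |S| = 0.07574 VA.
Step 10 — Power factor: PF = P/|S| = 0.9999 (lagging).

(a) P = 0.07574 W  (b) Q = 0.001162 VAR  (c) S = 0.07574 VA  (d) PF = 0.9999 (lagging)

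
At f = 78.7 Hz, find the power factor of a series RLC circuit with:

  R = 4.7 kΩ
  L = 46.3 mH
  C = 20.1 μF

Step 1 — Angular frequency: ω = 2π·f = 2π·78.7 = 494.5 rad/s.
Step 2 — Component impedances:
  R: Z = R = 4700 Ω
  L: Z = jωL = j·494.5·0.0463 = 0 + j22.89 Ω
  C: Z = 1/(jωC) = -j/(ω·C) = 0 - j100.6 Ω
Step 3 — Series combination: Z_total = R + L + C = 4700 - j77.72 Ω = 4701∠-0.9° Ω.
Step 4 — Power factor: PF = cos(φ) = Re(Z)/|Z| = 4700/4700.6 = 0.9999.
Step 5 — Type: Im(Z) = -77.72 ⇒ leading (phase φ = -0.9°).

PF = 0.9999 (leading, φ = -0.9°)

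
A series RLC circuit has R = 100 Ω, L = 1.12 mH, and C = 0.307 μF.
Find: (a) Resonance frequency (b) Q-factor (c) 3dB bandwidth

Step 1 — Resonance: ω₀ = 1/√(LC) = 1/√(0.00112·3.07e-07) = 5.393e+04 rad/s.
Step 2 — f₀ = ω₀/(2π) = 8583 Hz.
Step 3 — Series Q: Q = ω₀L/R = 5.393e+04·0.00112/100 = 0.604.
Step 4 — Bandwidth: Δω = ω₀/Q = 8.929e+04 rad/s; BW = Δω/(2π) = 1.421e+04 Hz.

(a) f₀ = 8583 Hz  (b) Q = 0.604  (c) BW = 1.421e+04 Hz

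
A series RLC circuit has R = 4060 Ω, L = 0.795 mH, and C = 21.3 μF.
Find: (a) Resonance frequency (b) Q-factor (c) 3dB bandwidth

Step 1 — Resonance: ω₀ = 1/√(LC) = 1/√(0.000795·2.13e-05) = 7685 rad/s.
Step 2 — f₀ = ω₀/(2π) = 1223 Hz.
Step 3 — Series Q: Q = ω₀L/R = 7685·0.000795/4060 = 0.001505.
Step 4 — Bandwidth: Δω = ω₀/Q = 5.107e+06 rad/s; BW = Δω/(2π) = 8.128e+05 Hz.

(a) f₀ = 1223 Hz  (b) Q = 0.001505  (c) BW = 8.128e+05 Hz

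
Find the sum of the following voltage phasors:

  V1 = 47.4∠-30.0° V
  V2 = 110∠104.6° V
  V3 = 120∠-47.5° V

Step 1 — Convert each phasor to rectangular form:
  V1 = 47.4·(cos(-30.0°) + j·sin(-30.0°)) = 41.05 - j23.7 V
  V2 = 110·(cos(104.6°) + j·sin(104.6°)) = -27.73 + j106.4 V
  V3 = 120·(cos(-47.5°) + j·sin(-47.5°)) = 81.07 - j88.47 V
Step 2 — Sum components: V_total = 94.39 - j5.725 V.
Step 3 — Convert to polar: |V_total| = 94.57 V, ∠V_total = -3.5°.

V_total = 94.57∠-3.5° V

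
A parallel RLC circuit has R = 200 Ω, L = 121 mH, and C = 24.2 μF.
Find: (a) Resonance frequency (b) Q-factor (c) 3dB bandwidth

Step 1 — Resonance: ω₀ = 1/√(LC) = 1/√(0.121·2.42e-05) = 584.4 rad/s.
Step 2 — f₀ = ω₀/(2π) = 93.01 Hz.
Step 3 — Parallel Q: Q = R/(ω₀L) = 200/(584.4·0.121) = 2.828.
Step 4 — Bandwidth: Δω = ω₀/Q = 206.6 rad/s; BW = Δω/(2π) = 32.88 Hz.

(a) f₀ = 93.01 Hz  (b) Q = 2.828  (c) BW = 32.88 Hz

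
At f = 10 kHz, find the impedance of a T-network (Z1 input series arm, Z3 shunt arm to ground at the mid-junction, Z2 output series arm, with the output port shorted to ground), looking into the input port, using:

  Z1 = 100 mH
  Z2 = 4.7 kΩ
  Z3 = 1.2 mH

Step 1 — Angular frequency: ω = 2π·f = 2π·1e+04 = 6.283e+04 rad/s.
Step 2 — Component impedances:
  Z1: Z = jωL = j·6.283e+04·0.1 = 0 + j6283 Ω
  Z2: Z = R = 4700 Ω
  Z3: Z = jωL = j·6.283e+04·0.0012 = 0 + j75.4 Ω
Step 3 — With the output port shorted to ground, the output series arm Z2 runs from the junction to ground; the shunt arm Z3 also runs from the junction to ground. They appear in parallel: Z3 || Z2 = 1.209 + j75.38 Ω.
Step 4 — Series with input arm Z1: Z_in = Z1 + (Z3 || Z2) = 1.209 + j6359 Ω = 6359∠90.0° Ω.

Z = 1.209 + j6359 Ω = 6359∠90.0° Ω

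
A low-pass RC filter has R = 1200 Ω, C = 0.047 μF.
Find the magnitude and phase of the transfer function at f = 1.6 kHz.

Step 1 — Angular frequency: ω = 2π·1600 = 1.005e+04 rad/s.
Step 2 — Transfer function: H(jω) = 1/(1 + jωRC).
Step 3 — Denominator: 1 + jωRC = 1 + j·1.005e+04·1200·4.7e-08 = 1 + j0.567.
Step 4 — H = 0.7567 - j0.4291.
Step 5 — Magnitude: |H| = 0.8699 (-1.2 dB); phase: φ = -29.6°.

|H| = 0.8699 (-1.2 dB), φ = -29.6°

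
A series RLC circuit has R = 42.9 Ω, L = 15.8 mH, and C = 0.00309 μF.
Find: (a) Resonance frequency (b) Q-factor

Step 1 — Resonance condition Im(Z)=0 gives ω₀ = 1/√(LC).
Step 2 — ω₀ = 1/√(0.0158·3.09e-09) = 1.431e+05 rad/s.
Step 3 — f₀ = ω₀/(2π) = 2.278e+04 Hz.
Step 4 — Series Q: Q = ω₀L/R = 1.431e+05·0.0158/42.9 = 52.71.

(a) f₀ = 2.278e+04 Hz  (b) Q = 52.71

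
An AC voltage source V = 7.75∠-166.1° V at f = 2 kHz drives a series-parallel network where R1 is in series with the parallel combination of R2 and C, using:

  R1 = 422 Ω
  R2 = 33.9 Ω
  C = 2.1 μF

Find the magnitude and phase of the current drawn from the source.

Step 1 — Angular frequency: ω = 2π·f = 2π·2000 = 1.257e+04 rad/s.
Step 2 — Component impedances:
  R1: Z = R = 422 Ω
  R2: Z = R = 33.9 Ω
  C: Z = 1/(jωC) = -j/(ω·C) = 0 - j37.89 Ω
Step 3 — Parallel branch: R2 || C = 1/(1/R2 + 1/C) = 18.83 - j16.85 Ω.
Step 4 — Series with R1: Z_total = R1 + (R2 || C) = 440.8 - j16.85 Ω = 441.2∠-2.2° Ω.
Step 5 — Source phasor: V = 7.75∠-166.1° V = -7.523 - j1.862 V.
Step 6 — Ohm's law: I = V / Z_total = (-7.523 - j1.862) / (440.8 - j16.85) = -0.01688 - j0.004868 A.
Step 7 — Convert to polar: |I| = 0.01757 A, ∠I = -163.9°.

I = 0.01757∠-163.9° A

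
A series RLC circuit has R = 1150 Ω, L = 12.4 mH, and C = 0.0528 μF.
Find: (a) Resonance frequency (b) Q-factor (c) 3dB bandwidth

Step 1 — Resonance: ω₀ = 1/√(LC) = 1/√(0.0124·5.28e-08) = 3.908e+04 rad/s.
Step 2 — f₀ = ω₀/(2π) = 6220 Hz.
Step 3 — Series Q: Q = ω₀L/R = 3.908e+04·0.0124/1150 = 0.4214.
Step 4 — Bandwidth: Δω = ω₀/Q = 9.274e+04 rad/s; BW = Δω/(2π) = 1.476e+04 Hz.

(a) f₀ = 6220 Hz  (b) Q = 0.4214  (c) BW = 1.476e+04 Hz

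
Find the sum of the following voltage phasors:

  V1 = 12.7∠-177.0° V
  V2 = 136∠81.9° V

Step 1 — Convert each phasor to rectangular form:
  V1 = 12.7·(cos(-177.0°) + j·sin(-177.0°)) = -12.68 - j0.6647 V
  V2 = 136·(cos(81.9°) + j·sin(81.9°)) = 19.16 + j134.6 V
Step 2 — Sum components: V_total = 6.48 + j134 V.
Step 3 — Convert to polar: |V_total| = 134.1 V, ∠V_total = 87.2°.

V_total = 134.1∠87.2° V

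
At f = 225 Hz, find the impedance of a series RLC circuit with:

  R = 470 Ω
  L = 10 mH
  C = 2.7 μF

Step 1 — Angular frequency: ω = 2π·f = 2π·225 = 1414 rad/s.
Step 2 — Component impedances:
  R: Z = R = 470 Ω
  L: Z = jωL = j·1414·0.01 = 0 + j14.14 Ω
  C: Z = 1/(jωC) = -j/(ω·C) = 0 - j262 Ω
Step 3 — Series combination: Z_total = R + L + C = 470 - j247.8 Ω = 531.3∠-27.8° Ω.

Z = 470 - j247.8 Ω = 531.3∠-27.8° Ω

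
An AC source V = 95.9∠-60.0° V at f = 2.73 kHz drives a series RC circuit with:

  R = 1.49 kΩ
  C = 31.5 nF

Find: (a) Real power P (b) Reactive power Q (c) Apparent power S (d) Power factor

Step 1 — Angular frequency: ω = 2π·f = 2π·2730 = 1.715e+04 rad/s.
Step 2 — Component impedances:
  R: Z = R = 1490 Ω
  C: Z = 1/(jωC) = -j/(ω·C) = 0 - j1851 Ω
Step 3 — Series combination: Z_total = R + C = 1490 - j1851 Ω = 2376∠-51.2° Ω.
Step 4 — Source phasor: V = 95.9∠-60.0° V = 47.95 - j83.05 V.
Step 5 — Current: I = V / Z = 0.03988 - j0.0062 A = 0.04036∠-8.8° A.
Step 6 — Complex power: S = V·I* = 2.427 - j3.015 VA.
Step 7 — Real power: P = Re(S) = 2.427 W.
Step 8 — Reactive power: Q = Im(S) = -3.015 VAR.
Step 9 — Apparent power: |S| = 3.871 VA.
Step 10 — Power factor: PF = P/|S| = 0.6271 (leading).

(a) P = 2.427 W  (b) Q = -3.015 VAR  (c) S = 3.871 VA  (d) PF = 0.6271 (leading)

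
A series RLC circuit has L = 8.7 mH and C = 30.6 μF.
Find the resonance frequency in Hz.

Step 1 — Resonance condition Im(Z)=0 gives ω₀ = 1/√(LC).
Step 2 — ω₀ = 1/√(0.0087·3.06e-05) = 1938 rad/s.
Step 3 — f₀ = ω₀/(2π) = 308.5 Hz.

f₀ = 308.5 Hz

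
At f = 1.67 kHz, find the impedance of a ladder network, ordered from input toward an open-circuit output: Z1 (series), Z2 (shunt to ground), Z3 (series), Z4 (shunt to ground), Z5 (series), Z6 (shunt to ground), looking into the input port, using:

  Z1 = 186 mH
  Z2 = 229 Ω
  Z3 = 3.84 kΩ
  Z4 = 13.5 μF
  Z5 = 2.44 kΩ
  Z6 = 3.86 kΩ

Step 1 — Angular frequency: ω = 2π·f = 2π·1670 = 1.049e+04 rad/s.
Step 2 — Component impedances:
  Z1: Z = jωL = j·1.049e+04·0.186 = 0 + j1952 Ω
  Z2: Z = R = 229 Ω
  Z3: Z = R = 3840 Ω
  Z4: Z = 1/(jωC) = -j/(ω·C) = 0 - j7.059 Ω
  Z5: Z = R = 2440 Ω
  Z6: Z = R = 3860 Ω
Step 3 — Ladder network (open output): work backward from the far end, alternating series and parallel combinations. Z_in = 216.1 + j1952 Ω = 1964∠83.7° Ω.

Z = 216.1 + j1952 Ω = 1964∠83.7° Ω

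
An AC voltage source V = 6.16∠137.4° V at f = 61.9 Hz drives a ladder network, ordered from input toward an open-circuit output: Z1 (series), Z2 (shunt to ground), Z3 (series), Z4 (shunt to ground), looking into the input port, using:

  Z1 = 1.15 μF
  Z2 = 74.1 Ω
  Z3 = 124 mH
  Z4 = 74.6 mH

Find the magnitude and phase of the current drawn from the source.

Step 1 — Angular frequency: ω = 2π·f = 2π·61.9 = 388.9 rad/s.
Step 2 — Component impedances:
  Z1: Z = 1/(jωC) = -j/(ω·C) = 0 - j2236 Ω
  Z2: Z = R = 74.1 Ω
  Z3: Z = jωL = j·388.9·0.124 = 0 + j48.23 Ω
  Z4: Z = jωL = j·388.9·0.0746 = 0 + j29.01 Ω
Step 3 — Ladder network (open output): work backward from the far end, alternating series and parallel combinations. Z_in = 38.59 - j2199 Ω = 2199∠-89.0° Ω.
Step 4 — Source phasor: V = 6.16∠137.4° V = -4.534 + j4.17 V.
Step 5 — Ohm's law: I = V / Z_total = (-4.534 + j4.17) / (38.59 - j2199) = -0.001932 - j0.002028 A.
Step 6 — Convert to polar: |I| = 0.002801 A, ∠I = -133.6°.

I = 0.002801∠-133.6° A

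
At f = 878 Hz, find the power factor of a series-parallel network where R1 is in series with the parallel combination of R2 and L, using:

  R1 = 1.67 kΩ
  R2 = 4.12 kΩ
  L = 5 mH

Step 1 — Angular frequency: ω = 2π·f = 2π·878 = 5517 rad/s.
Step 2 — Component impedances:
  R1: Z = R = 1670 Ω
  R2: Z = R = 4120 Ω
  L: Z = jωL = j·5517·0.005 = 0 + j27.58 Ω
Step 3 — Parallel branch: R2 || L = 1/(1/R2 + 1/L) = 0.1847 + j27.58 Ω.
Step 4 — Series with R1: Z_total = R1 + (R2 || L) = 1670 + j27.58 Ω = 1670∠0.9° Ω.
Step 5 — Power factor: PF = cos(φ) = Re(Z)/|Z| = 1670.2/1670.4 = 0.9999.
Step 6 — Type: Im(Z) = 27.58 ⇒ lagging (phase φ = 0.9°).

PF = 0.9999 (lagging, φ = 0.9°)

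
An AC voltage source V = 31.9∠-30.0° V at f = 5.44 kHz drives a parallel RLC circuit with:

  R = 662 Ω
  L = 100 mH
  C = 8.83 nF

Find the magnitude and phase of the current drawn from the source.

Step 1 — Angular frequency: ω = 2π·f = 2π·5440 = 3.418e+04 rad/s.
Step 2 — Component impedances:
  R: Z = R = 662 Ω
  L: Z = jωL = j·3.418e+04·0.1 = 0 + j3418 Ω
  C: Z = 1/(jωC) = -j/(ω·C) = 0 - j3313 Ω
Step 3 — Parallel combination: 1/Z_total = 1/R + 1/L + 1/C; Z_total = 662 - j4.054 Ω = 662∠-0.4° Ω.
Step 4 — Source phasor: V = 31.9∠-30.0° V = 27.63 - j15.95 V.
Step 5 — Ohm's law: I = V / Z_total = (27.63 - j15.95) / (662 - j4.054) = 0.04188 - j0.02384 A.
Step 6 — Convert to polar: |I| = 0.04819 A, ∠I = -29.6°.

I = 0.04819∠-29.6° A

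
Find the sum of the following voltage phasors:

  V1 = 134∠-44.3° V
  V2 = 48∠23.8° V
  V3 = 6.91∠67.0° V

Step 1 — Convert each phasor to rectangular form:
  V1 = 134·(cos(-44.3°) + j·sin(-44.3°)) = 95.9 - j93.59 V
  V2 = 48·(cos(23.8°) + j·sin(23.8°)) = 43.92 + j19.37 V
  V3 = 6.91·(cos(67.0°) + j·sin(67.0°)) = 2.7 + j6.361 V
Step 2 — Sum components: V_total = 142.5 - j67.86 V.
Step 3 — Convert to polar: |V_total| = 157.9 V, ∠V_total = -25.5°.

V_total = 157.9∠-25.5° V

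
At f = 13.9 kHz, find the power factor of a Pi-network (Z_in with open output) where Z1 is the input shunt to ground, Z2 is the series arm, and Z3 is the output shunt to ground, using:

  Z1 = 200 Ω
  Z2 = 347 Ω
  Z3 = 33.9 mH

Step 1 — Angular frequency: ω = 2π·f = 2π·1.39e+04 = 8.734e+04 rad/s.
Step 2 — Component impedances:
  Z1: Z = R = 200 Ω
  Z2: Z = R = 347 Ω
  Z3: Z = jωL = j·8.734e+04·0.0339 = 0 + j2961 Ω
Step 3 — With open output, the series arm Z2 and the output shunt Z3 appear in series to ground: Z2 + Z3 = 347 + j2961 Ω.
Step 4 — Parallel with input shunt Z1: Z_in = Z1 || (Z2 + Z3) = 197.6 + j13.06 Ω = 198∠3.8° Ω.
Step 5 — Power factor: PF = cos(φ) = Re(Z)/|Z| = 197.59/198.02 = 0.9978.
Step 6 — Type: Im(Z) = 13.06 ⇒ lagging (phase φ = 3.8°).

PF = 0.9978 (lagging, φ = 3.8°)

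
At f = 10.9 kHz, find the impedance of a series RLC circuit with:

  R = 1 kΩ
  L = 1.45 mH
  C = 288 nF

Step 1 — Angular frequency: ω = 2π·f = 2π·1.09e+04 = 6.849e+04 rad/s.
Step 2 — Component impedances:
  R: Z = R = 1000 Ω
  L: Z = jωL = j·6.849e+04·0.00145 = 0 + j99.31 Ω
  C: Z = 1/(jωC) = -j/(ω·C) = 0 - j50.7 Ω
Step 3 — Series combination: Z_total = R + L + C = 1000 + j48.61 Ω = 1001∠2.8° Ω.

Z = 1000 + j48.61 Ω = 1001∠2.8° Ω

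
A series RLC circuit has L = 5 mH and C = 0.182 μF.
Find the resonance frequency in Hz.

Step 1 — Resonance condition Im(Z)=0 gives ω₀ = 1/√(LC).
Step 2 — ω₀ = 1/√(0.005·1.82e-07) = 3.315e+04 rad/s.
Step 3 — f₀ = ω₀/(2π) = 5276 Hz.

f₀ = 5276 Hz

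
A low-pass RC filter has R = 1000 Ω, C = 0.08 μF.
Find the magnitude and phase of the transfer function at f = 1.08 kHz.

Step 1 — Angular frequency: ω = 2π·1080 = 6786 rad/s.
Step 2 — Transfer function: H(jω) = 1/(1 + jωRC).
Step 3 — Denominator: 1 + jωRC = 1 + j·6786·1000·8e-08 = 1 + j0.5429.
Step 4 — H = 0.7724 - j0.4193.
Step 5 — Magnitude: |H| = 0.8788 (-1.1 dB); phase: φ = -28.5°.

|H| = 0.8788 (-1.1 dB), φ = -28.5°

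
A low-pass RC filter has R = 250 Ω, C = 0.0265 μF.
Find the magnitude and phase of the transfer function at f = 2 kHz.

Step 1 — Angular frequency: ω = 2π·2000 = 1.257e+04 rad/s.
Step 2 — Transfer function: H(jω) = 1/(1 + jωRC).
Step 3 — Denominator: 1 + jωRC = 1 + j·1.257e+04·250·2.65e-08 = 1 + j0.08325.
Step 4 — H = 0.9931 - j0.08268.
Step 5 — Magnitude: |H| = 0.9966 (-0.0 dB); phase: φ = -4.8°.

|H| = 0.9966 (-0.0 dB), φ = -4.8°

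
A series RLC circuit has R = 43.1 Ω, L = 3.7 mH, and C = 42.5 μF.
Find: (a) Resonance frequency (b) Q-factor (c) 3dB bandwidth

Step 1 — Resonance: ω₀ = 1/√(LC) = 1/√(0.0037·4.25e-05) = 2522 rad/s.
Step 2 — f₀ = ω₀/(2π) = 401.4 Hz.
Step 3 — Series Q: Q = ω₀L/R = 2522·0.0037/43.1 = 0.2165.
Step 4 — Bandwidth: Δω = ω₀/Q = 1.165e+04 rad/s; BW = Δω/(2π) = 1854 Hz.

(a) f₀ = 401.4 Hz  (b) Q = 0.2165  (c) BW = 1854 Hz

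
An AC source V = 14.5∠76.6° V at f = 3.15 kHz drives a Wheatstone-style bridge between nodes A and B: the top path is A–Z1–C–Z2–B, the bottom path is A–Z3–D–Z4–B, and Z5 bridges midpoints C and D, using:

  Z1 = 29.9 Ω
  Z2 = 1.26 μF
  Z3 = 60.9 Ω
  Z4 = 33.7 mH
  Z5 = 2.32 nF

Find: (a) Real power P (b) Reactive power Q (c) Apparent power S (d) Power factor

Step 1 — Angular frequency: ω = 2π·f = 2π·3150 = 1.979e+04 rad/s.
Step 2 — Component impedances:
  Z1: Z = R = 29.9 Ω
  Z2: Z = 1/(jωC) = -j/(ω·C) = 0 - j40.1 Ω
  Z3: Z = R = 60.9 Ω
  Z4: Z = jωL = j·1.979e+04·0.0337 = 0 + j667 Ω
  Z5: Z = 1/(jωC) = -j/(ω·C) = 0 - j2.178e+04 Ω
Step 3 — Bridge requires nodal analysis (the Z5 bridge couples midpoints C and D, so the two paths cannot be reduced to a simple series/parallel combination). Setting node B to ground and injecting 1 A at node A, the 3-node admittance system at A, C, D solves to V_A = Z_AB = 33.82 - j40.73 Ω = 52.94∠-50.3° Ω.
Step 4 — Source phasor: V = 14.5∠76.6° V = 3.36 + j14.11 V.
Step 5 — Current: I = V / Z = -0.1644 + j0.2191 A = 0.2739∠126.9° A.
Step 6 — Complex power: S = V·I* = 2.537 - j3.055 VA.
Step 7 — Real power: P = Re(S) = 2.537 W.
Step 8 — Reactive power: Q = Im(S) = -3.055 VAR.
Step 9 — Apparent power: |S| = 3.971 VA.
Step 10 — Power factor: PF = P/|S| = 0.6389 (leading).

(a) P = 2.537 W  (b) Q = -3.055 VAR  (c) S = 3.971 VA  (d) PF = 0.6389 (leading)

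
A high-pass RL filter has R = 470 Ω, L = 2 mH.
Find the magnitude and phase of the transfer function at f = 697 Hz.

Step 1 — Angular frequency: ω = 2π·697 = 4379 rad/s.
Step 2 — Transfer function: H(jω) = jωL/(R + jωL).
Step 3 — Numerator jωL = j·8.759; denominator R + jωL = 470 + j8.759.
Step 4 — H = 0.0003472 + j0.01863.
Step 5 — Magnitude: |H| = 0.01863 (-34.6 dB); phase: φ = 88.9°.

|H| = 0.01863 (-34.6 dB), φ = 88.9°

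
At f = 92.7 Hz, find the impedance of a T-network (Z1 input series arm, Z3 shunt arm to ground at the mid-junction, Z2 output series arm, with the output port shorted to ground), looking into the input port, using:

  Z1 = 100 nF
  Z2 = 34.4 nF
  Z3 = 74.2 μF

Step 1 — Angular frequency: ω = 2π·f = 2π·92.7 = 582.5 rad/s.
Step 2 — Component impedances:
  Z1: Z = 1/(jωC) = -j/(ω·C) = 0 - j1.717e+04 Ω
  Z2: Z = 1/(jωC) = -j/(ω·C) = 0 - j4.991e+04 Ω
  Z3: Z = 1/(jωC) = -j/(ω·C) = 0 - j23.14 Ω
Step 3 — With the output port shorted to ground, the output series arm Z2 runs from the junction to ground; the shunt arm Z3 also runs from the junction to ground. They appear in parallel: Z3 || Z2 = 0 - j23.13 Ω.
Step 4 — Series with input arm Z1: Z_in = Z1 + (Z3 || Z2) = 0 - j1.719e+04 Ω = 1.719e+04∠-90.0° Ω.

Z = 0 - j1.719e+04 Ω = 1.719e+04∠-90.0° Ω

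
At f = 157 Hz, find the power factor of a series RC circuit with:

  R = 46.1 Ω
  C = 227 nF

Step 1 — Angular frequency: ω = 2π·f = 2π·157 = 986.5 rad/s.
Step 2 — Component impedances:
  R: Z = R = 46.1 Ω
  C: Z = 1/(jωC) = -j/(ω·C) = 0 - j4466 Ω
Step 3 — Series combination: Z_total = R + C = 46.1 - j4466 Ω = 4466∠-89.4° Ω.
Step 4 — Power factor: PF = cos(φ) = Re(Z)/|Z| = 46.1/4466 = 0.01032.
Step 5 — Type: Im(Z) = -4466 ⇒ leading (phase φ = -89.4°).

PF = 0.01032 (leading, φ = -89.4°)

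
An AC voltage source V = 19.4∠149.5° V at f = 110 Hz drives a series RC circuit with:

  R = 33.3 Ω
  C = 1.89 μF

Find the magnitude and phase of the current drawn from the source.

Step 1 — Angular frequency: ω = 2π·f = 2π·110 = 691.2 rad/s.
Step 2 — Component impedances:
  R: Z = R = 33.3 Ω
  C: Z = 1/(jωC) = -j/(ω·C) = 0 - j765.5 Ω
Step 3 — Series combination: Z_total = R + C = 33.3 - j765.5 Ω = 766.3∠-87.5° Ω.
Step 4 — Source phasor: V = 19.4∠149.5° V = -16.72 + j9.846 V.
Step 5 — Ohm's law: I = V / Z_total = (-16.72 + j9.846) / (33.3 - j765.5) = -0.01379 - j0.02124 A.
Step 6 — Convert to polar: |I| = 0.02532 A, ∠I = -123.0°.

I = 0.02532∠-123.0° A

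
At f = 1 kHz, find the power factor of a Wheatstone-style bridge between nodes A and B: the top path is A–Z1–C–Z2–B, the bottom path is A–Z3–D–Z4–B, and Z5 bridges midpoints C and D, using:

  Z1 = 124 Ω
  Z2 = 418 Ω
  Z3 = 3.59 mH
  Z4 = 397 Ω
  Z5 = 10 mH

Step 1 — Angular frequency: ω = 2π·f = 2π·1000 = 6283 rad/s.
Step 2 — Component impedances:
  Z1: Z = R = 124 Ω
  Z2: Z = R = 418 Ω
  Z3: Z = jωL = j·6283·0.00359 = 0 + j22.56 Ω
  Z4: Z = R = 397 Ω
  Z5: Z = jωL = j·6283·0.01 = 0 + j62.83 Ω
Step 3 — Bridge requires nodal analysis (the Z5 bridge couples midpoints C and D, so the two paths cannot be reduced to a simple series/parallel combination). Setting node B to ground and injecting 1 A at node A, the 3-node admittance system at A, C, D solves to V_A = Z_AB = 219 + j26.03 Ω = 220.6∠6.8° Ω.
Step 4 — Power factor: PF = cos(φ) = Re(Z)/|Z| = 219.02/220.56 = 0.993.
Step 5 — Type: Im(Z) = 26.03 ⇒ lagging (phase φ = 6.8°).

PF = 0.993 (lagging, φ = 6.8°)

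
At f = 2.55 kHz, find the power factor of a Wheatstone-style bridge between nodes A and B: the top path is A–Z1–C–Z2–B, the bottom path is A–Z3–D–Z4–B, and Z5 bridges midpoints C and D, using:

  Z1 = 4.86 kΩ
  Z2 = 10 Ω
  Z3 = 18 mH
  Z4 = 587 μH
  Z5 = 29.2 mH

Step 1 — Angular frequency: ω = 2π·f = 2π·2550 = 1.602e+04 rad/s.
Step 2 — Component impedances:
  Z1: Z = R = 4860 Ω
  Z2: Z = R = 10 Ω
  Z3: Z = jωL = j·1.602e+04·0.018 = 0 + j288.4 Ω
  Z4: Z = jωL = j·1.602e+04·0.000587 = 0 + j9.405 Ω
  Z5: Z = jωL = j·1.602e+04·0.0292 = 0 + j467.8 Ω
Step 3 — Bridge requires nodal analysis (the Z5 bridge couples midpoints C and D, so the two paths cannot be reduced to a simple series/parallel combination). Setting node B to ground and injecting 1 A at node A, the 3-node admittance system at A, C, D solves to V_A = Z_AB = 18.13 + j296.5 Ω = 297.1∠86.5° Ω.
Step 4 — Power factor: PF = cos(φ) = Re(Z)/|Z| = 18.1267/297.087 = 0.06101.
Step 5 — Type: Im(Z) = 296.5 ⇒ lagging (phase φ = 86.5°).

PF = 0.06101 (lagging, φ = 86.5°)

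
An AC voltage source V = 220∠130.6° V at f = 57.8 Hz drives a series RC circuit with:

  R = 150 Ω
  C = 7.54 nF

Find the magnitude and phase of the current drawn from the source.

Step 1 — Angular frequency: ω = 2π·f = 2π·57.8 = 363.2 rad/s.
Step 2 — Component impedances:
  R: Z = R = 150 Ω
  C: Z = 1/(jωC) = -j/(ω·C) = 0 - j3.652e+05 Ω
Step 3 — Series combination: Z_total = R + C = 150 - j3.652e+05 Ω = 3.652e+05∠-90.0° Ω.
Step 4 — Source phasor: V = 220∠130.6° V = -143.2 + j167 V.
Step 5 — Ohm's law: I = V / Z_total = (-143.2 + j167) / (150 - j3.652e+05) = -0.0004576 - j0.0003919 A.
Step 6 — Convert to polar: |I| = 0.0006024 A, ∠I = -139.4°.

I = 0.0006024∠-139.4° A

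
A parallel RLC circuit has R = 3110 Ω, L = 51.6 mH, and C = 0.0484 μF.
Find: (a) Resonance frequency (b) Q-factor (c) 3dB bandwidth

Step 1 — Resonance: ω₀ = 1/√(LC) = 1/√(0.0516·4.84e-08) = 2.001e+04 rad/s.
Step 2 — f₀ = ω₀/(2π) = 3185 Hz.
Step 3 — Parallel Q: Q = R/(ω₀L) = 3110/(2.001e+04·0.0516) = 3.012.
Step 4 — Bandwidth: Δω = ω₀/Q = 6643 rad/s; BW = Δω/(2π) = 1057 Hz.

(a) f₀ = 3185 Hz  (b) Q = 3.012  (c) BW = 1057 Hz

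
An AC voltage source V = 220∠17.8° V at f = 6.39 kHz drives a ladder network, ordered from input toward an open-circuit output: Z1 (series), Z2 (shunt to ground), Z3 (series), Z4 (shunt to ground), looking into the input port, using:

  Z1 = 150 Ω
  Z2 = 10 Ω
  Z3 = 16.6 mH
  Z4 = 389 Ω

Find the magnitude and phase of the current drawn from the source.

Step 1 — Angular frequency: ω = 2π·f = 2π·6390 = 4.015e+04 rad/s.
Step 2 — Component impedances:
  Z1: Z = R = 150 Ω
  Z2: Z = R = 10 Ω
  Z3: Z = jωL = j·4.015e+04·0.0166 = 0 + j666.5 Ω
  Z4: Z = R = 389 Ω
Step 3 — Ladder network (open output): work backward from the far end, alternating series and parallel combinations. Z_in = 159.9 + j0.1105 Ω = 159.9∠0.0° Ω.
Step 4 — Source phasor: V = 220∠17.8° V = 209.5 + j67.25 V.
Step 5 — Ohm's law: I = V / Z_total = (209.5 + j67.25) / (159.9 + j0.1105) = 1.31 + j0.4196 A.
Step 6 — Convert to polar: |I| = 1.376 A, ∠I = 17.8°.

I = 1.376∠17.8° A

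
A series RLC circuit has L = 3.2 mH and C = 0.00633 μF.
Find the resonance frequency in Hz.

Step 1 — Resonance condition Im(Z)=0 gives ω₀ = 1/√(LC).
Step 2 — ω₀ = 1/√(0.0032·6.33e-09) = 2.222e+05 rad/s.
Step 3 — f₀ = ω₀/(2π) = 3.536e+04 Hz.

f₀ = 3.536e+04 Hz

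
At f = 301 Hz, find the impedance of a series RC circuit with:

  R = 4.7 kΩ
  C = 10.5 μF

Step 1 — Angular frequency: ω = 2π·f = 2π·301 = 1891 rad/s.
Step 2 — Component impedances:
  R: Z = R = 4700 Ω
  C: Z = 1/(jωC) = -j/(ω·C) = 0 - j50.36 Ω
Step 3 — Series combination: Z_total = R + C = 4700 - j50.36 Ω = 4700∠-0.6° Ω.

Z = 4700 - j50.36 Ω = 4700∠-0.6° Ω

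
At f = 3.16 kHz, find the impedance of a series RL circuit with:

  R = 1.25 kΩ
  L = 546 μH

Step 1 — Angular frequency: ω = 2π·f = 2π·3160 = 1.985e+04 rad/s.
Step 2 — Component impedances:
  R: Z = R = 1250 Ω
  L: Z = jωL = j·1.985e+04·0.000546 = 0 + j10.84 Ω
Step 3 — Series combination: Z_total = R + L = 1250 + j10.84 Ω = 1250∠0.5° Ω.

Z = 1250 + j10.84 Ω = 1250∠0.5° Ω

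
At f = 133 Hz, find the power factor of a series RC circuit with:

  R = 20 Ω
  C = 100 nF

Step 1 — Angular frequency: ω = 2π·f = 2π·133 = 835.7 rad/s.
Step 2 — Component impedances:
  R: Z = R = 20 Ω
  C: Z = 1/(jωC) = -j/(ω·C) = 0 - j1.197e+04 Ω
Step 3 — Series combination: Z_total = R + C = 20 - j1.197e+04 Ω = 1.197e+04∠-89.9° Ω.
Step 4 — Power factor: PF = cos(φ) = Re(Z)/|Z| = 20/1.197e+04 = 0.001671.
Step 5 — Type: Im(Z) = -1.197e+04 ⇒ leading (phase φ = -89.9°).

PF = 0.001671 (leading, φ = -89.9°)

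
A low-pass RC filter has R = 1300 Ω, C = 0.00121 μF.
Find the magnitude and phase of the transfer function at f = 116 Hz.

Step 1 — Angular frequency: ω = 2π·116 = 728.8 rad/s.
Step 2 — Transfer function: H(jω) = 1/(1 + jωRC).
Step 3 — Denominator: 1 + jωRC = 1 + j·728.8·1300·1.21e-09 = 1 + j0.001146.
Step 4 — H = 1 - j0.001146.
Step 5 — Magnitude: |H| = 1 (-0.0 dB); phase: φ = -0.1°.

|H| = 1 (-0.0 dB), φ = -0.1°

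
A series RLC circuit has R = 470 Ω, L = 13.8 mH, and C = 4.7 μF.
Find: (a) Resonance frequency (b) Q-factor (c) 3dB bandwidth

Step 1 — Resonance: ω₀ = 1/√(LC) = 1/√(0.0138·4.7e-06) = 3927 rad/s.
Step 2 — f₀ = ω₀/(2π) = 624.9 Hz.
Step 3 — Series Q: Q = ω₀L/R = 3927·0.0138/470 = 0.1153.
Step 4 — Bandwidth: Δω = ω₀/Q = 3.406e+04 rad/s; BW = Δω/(2π) = 5420 Hz.

(a) f₀ = 624.9 Hz  (b) Q = 0.1153  (c) BW = 5420 Hz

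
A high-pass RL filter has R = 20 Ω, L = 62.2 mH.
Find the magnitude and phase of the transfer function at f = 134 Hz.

Step 1 — Angular frequency: ω = 2π·134 = 841.9 rad/s.
Step 2 — Transfer function: H(jω) = jωL/(R + jωL).
Step 3 — Numerator jωL = j·52.37; denominator R + jωL = 20 + j52.37.
Step 4 — H = 0.8727 + j0.3333.
Step 5 — Magnitude: |H| = 0.9342 (-0.6 dB); phase: φ = 20.9°.

|H| = 0.9342 (-0.6 dB), φ = 20.9°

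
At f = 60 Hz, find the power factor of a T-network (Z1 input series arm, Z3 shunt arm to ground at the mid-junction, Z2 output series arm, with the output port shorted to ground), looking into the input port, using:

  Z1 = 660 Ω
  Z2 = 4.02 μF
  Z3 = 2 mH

Step 1 — Angular frequency: ω = 2π·f = 2π·60 = 377 rad/s.
Step 2 — Component impedances:
  Z1: Z = R = 660 Ω
  Z2: Z = 1/(jωC) = -j/(ω·C) = 0 - j659.8 Ω
  Z3: Z = jωL = j·377·0.002 = 0 + j0.754 Ω
Step 3 — With the output port shorted to ground, the output series arm Z2 runs from the junction to ground; the shunt arm Z3 also runs from the junction to ground. They appear in parallel: Z3 || Z2 = 0 + j0.7548 Ω.
Step 4 — Series with input arm Z1: Z_in = Z1 + (Z3 || Z2) = 660 + j0.7548 Ω = 660∠0.1° Ω.
Step 5 — Power factor: PF = cos(φ) = Re(Z)/|Z| = 660/660 = 1.
Step 6 — Type: Im(Z) = 0.7548 ⇒ lagging (phase φ = 0.1°).

PF = 1 (lagging, φ = 0.1°)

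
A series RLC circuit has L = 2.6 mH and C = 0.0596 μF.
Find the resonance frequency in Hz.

Step 1 — Resonance condition Im(Z)=0 gives ω₀ = 1/√(LC).
Step 2 — ω₀ = 1/√(0.0026·5.96e-08) = 8.033e+04 rad/s.
Step 3 — f₀ = ω₀/(2π) = 1.279e+04 Hz.

f₀ = 1.279e+04 Hz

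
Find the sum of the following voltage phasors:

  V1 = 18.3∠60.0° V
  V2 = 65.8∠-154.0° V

Step 1 — Convert each phasor to rectangular form:
  V1 = 18.3·(cos(60.0°) + j·sin(60.0°)) = 9.15 + j15.85 V
  V2 = 65.8·(cos(-154.0°) + j·sin(-154.0°)) = -59.14 - j28.84 V
Step 2 — Sum components: V_total = -49.99 - j13 V.
Step 3 — Convert to polar: |V_total| = 51.65 V, ∠V_total = -165.4°.

V_total = 51.65∠-165.4° V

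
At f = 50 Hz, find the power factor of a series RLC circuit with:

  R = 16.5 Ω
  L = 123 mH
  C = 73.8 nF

Step 1 — Angular frequency: ω = 2π·f = 2π·50 = 314.2 rad/s.
Step 2 — Component impedances:
  R: Z = R = 16.5 Ω
  L: Z = jωL = j·314.2·0.123 = 0 + j38.64 Ω
  C: Z = 1/(jωC) = -j/(ω·C) = 0 - j4.313e+04 Ω
Step 3 — Series combination: Z_total = R + L + C = 16.5 - j4.309e+04 Ω = 4.309e+04∠-90.0° Ω.
Step 4 — Power factor: PF = cos(φ) = Re(Z)/|Z| = 16.5/4.309e+04 = 0.0003829.
Step 5 — Type: Im(Z) = -4.309e+04 ⇒ leading (phase φ = -90.0°).

PF = 0.0003829 (leading, φ = -90.0°)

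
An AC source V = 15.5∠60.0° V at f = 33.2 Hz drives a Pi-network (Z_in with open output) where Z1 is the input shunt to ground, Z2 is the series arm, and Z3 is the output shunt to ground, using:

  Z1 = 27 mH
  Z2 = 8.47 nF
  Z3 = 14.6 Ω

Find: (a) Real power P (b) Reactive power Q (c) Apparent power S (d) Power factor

Step 1 — Angular frequency: ω = 2π·f = 2π·33.2 = 208.6 rad/s.
Step 2 — Component impedances:
  Z1: Z = jωL = j·208.6·0.027 = 0 + j5.632 Ω
  Z2: Z = 1/(jωC) = -j/(ω·C) = 0 - j5.66e+05 Ω
  Z3: Z = R = 14.6 Ω
Step 3 — With open output, the series arm Z2 and the output shunt Z3 appear in series to ground: Z2 + Z3 = 14.6 - j5.66e+05 Ω.
Step 4 — Parallel with input shunt Z1: Z_in = Z1 || (Z2 + Z3) = 0 + j5.632 Ω = 5.632∠90.0° Ω.
Step 5 — Source phasor: V = 15.5∠60.0° V = 7.75 + j13.42 V.
Step 6 — Current: I = V / Z = 2.383 - j1.376 A = 2.752∠-30.0° A.
Step 7 — Complex power: S = V·I* = 0 + j42.66 VA.
Step 8 — Real power: P = Re(S) = 0 W.
Step 9 — Reactive power: Q = Im(S) = 42.66 VAR.
Step 10 — Apparent power: |S| = 42.66 VA.
Step 11 — Power factor: PF = P/|S| = 0 (lagging).

(a) P = 0 W  (b) Q = 42.66 VAR  (c) S = 42.66 VA  (d) PF = 0 (lagging)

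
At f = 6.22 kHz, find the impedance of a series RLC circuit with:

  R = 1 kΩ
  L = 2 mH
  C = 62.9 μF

Step 1 — Angular frequency: ω = 2π·f = 2π·6220 = 3.908e+04 rad/s.
Step 2 — Component impedances:
  R: Z = R = 1000 Ω
  L: Z = jωL = j·3.908e+04·0.002 = 0 + j78.16 Ω
  C: Z = 1/(jωC) = -j/(ω·C) = 0 - j0.4068 Ω
Step 3 — Series combination: Z_total = R + L + C = 1000 + j77.76 Ω = 1003∠4.4° Ω.

Z = 1000 + j77.76 Ω = 1003∠4.4° Ω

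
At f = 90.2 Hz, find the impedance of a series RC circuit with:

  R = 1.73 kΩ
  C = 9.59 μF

Step 1 — Angular frequency: ω = 2π·f = 2π·90.2 = 566.7 rad/s.
Step 2 — Component impedances:
  R: Z = R = 1730 Ω
  C: Z = 1/(jωC) = -j/(ω·C) = 0 - j184 Ω
Step 3 — Series combination: Z_total = R + C = 1730 - j184 Ω = 1740∠-6.1° Ω.

Z = 1730 - j184 Ω = 1740∠-6.1° Ω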